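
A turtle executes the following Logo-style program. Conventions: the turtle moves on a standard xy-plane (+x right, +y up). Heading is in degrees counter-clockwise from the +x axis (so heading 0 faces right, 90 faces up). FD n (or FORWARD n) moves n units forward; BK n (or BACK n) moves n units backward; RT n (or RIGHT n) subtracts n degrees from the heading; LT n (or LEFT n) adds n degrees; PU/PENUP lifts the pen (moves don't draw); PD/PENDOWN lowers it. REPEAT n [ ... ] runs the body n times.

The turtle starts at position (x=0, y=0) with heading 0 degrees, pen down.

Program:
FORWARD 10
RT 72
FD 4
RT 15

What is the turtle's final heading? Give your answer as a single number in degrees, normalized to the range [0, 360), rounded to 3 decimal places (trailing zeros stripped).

Executing turtle program step by step:
Start: pos=(0,0), heading=0, pen down
FD 10: (0,0) -> (10,0) [heading=0, draw]
RT 72: heading 0 -> 288
FD 4: (10,0) -> (11.236,-3.804) [heading=288, draw]
RT 15: heading 288 -> 273
Final: pos=(11.236,-3.804), heading=273, 2 segment(s) drawn

Answer: 273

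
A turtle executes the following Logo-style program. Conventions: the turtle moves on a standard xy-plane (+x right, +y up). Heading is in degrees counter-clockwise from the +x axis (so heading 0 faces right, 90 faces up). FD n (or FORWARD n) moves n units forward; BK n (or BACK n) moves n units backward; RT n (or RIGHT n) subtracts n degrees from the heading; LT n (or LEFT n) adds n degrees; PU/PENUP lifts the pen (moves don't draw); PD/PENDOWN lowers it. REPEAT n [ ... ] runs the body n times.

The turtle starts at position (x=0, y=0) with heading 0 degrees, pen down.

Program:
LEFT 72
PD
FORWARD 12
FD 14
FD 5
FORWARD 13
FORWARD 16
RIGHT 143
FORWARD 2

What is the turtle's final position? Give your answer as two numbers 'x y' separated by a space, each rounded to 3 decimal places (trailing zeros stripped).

Answer: 19.192 55.172

Derivation:
Executing turtle program step by step:
Start: pos=(0,0), heading=0, pen down
LT 72: heading 0 -> 72
PD: pen down
FD 12: (0,0) -> (3.708,11.413) [heading=72, draw]
FD 14: (3.708,11.413) -> (8.034,24.727) [heading=72, draw]
FD 5: (8.034,24.727) -> (9.58,29.483) [heading=72, draw]
FD 13: (9.58,29.483) -> (13.597,41.846) [heading=72, draw]
FD 16: (13.597,41.846) -> (18.541,57.063) [heading=72, draw]
RT 143: heading 72 -> 289
FD 2: (18.541,57.063) -> (19.192,55.172) [heading=289, draw]
Final: pos=(19.192,55.172), heading=289, 6 segment(s) drawn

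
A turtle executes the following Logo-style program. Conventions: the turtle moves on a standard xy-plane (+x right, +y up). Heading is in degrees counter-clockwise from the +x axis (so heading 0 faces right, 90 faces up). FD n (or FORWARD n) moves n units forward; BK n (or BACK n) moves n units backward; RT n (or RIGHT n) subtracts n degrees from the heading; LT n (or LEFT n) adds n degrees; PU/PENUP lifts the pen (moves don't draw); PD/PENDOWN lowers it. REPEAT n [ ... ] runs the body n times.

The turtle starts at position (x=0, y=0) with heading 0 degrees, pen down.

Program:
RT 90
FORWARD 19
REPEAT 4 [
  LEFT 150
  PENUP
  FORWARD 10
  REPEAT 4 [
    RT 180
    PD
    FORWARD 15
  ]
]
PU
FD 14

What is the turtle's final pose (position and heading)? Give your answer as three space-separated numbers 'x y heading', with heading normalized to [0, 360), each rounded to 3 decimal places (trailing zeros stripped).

Answer: -14.445 -3.34 150

Derivation:
Executing turtle program step by step:
Start: pos=(0,0), heading=0, pen down
RT 90: heading 0 -> 270
FD 19: (0,0) -> (0,-19) [heading=270, draw]
REPEAT 4 [
  -- iteration 1/4 --
  LT 150: heading 270 -> 60
  PU: pen up
  FD 10: (0,-19) -> (5,-10.34) [heading=60, move]
  REPEAT 4 [
    -- iteration 1/4 --
    RT 180: heading 60 -> 240
    PD: pen down
    FD 15: (5,-10.34) -> (-2.5,-23.33) [heading=240, draw]
    -- iteration 2/4 --
    RT 180: heading 240 -> 60
    PD: pen down
    FD 15: (-2.5,-23.33) -> (5,-10.34) [heading=60, draw]
    -- iteration 3/4 --
    RT 180: heading 60 -> 240
    PD: pen down
    FD 15: (5,-10.34) -> (-2.5,-23.33) [heading=240, draw]
    -- iteration 4/4 --
    RT 180: heading 240 -> 60
    PD: pen down
    FD 15: (-2.5,-23.33) -> (5,-10.34) [heading=60, draw]
  ]
  -- iteration 2/4 --
  LT 150: heading 60 -> 210
  PU: pen up
  FD 10: (5,-10.34) -> (-3.66,-15.34) [heading=210, move]
  REPEAT 4 [
    -- iteration 1/4 --
    RT 180: heading 210 -> 30
    PD: pen down
    FD 15: (-3.66,-15.34) -> (9.33,-7.84) [heading=30, draw]
    -- iteration 2/4 --
    RT 180: heading 30 -> 210
    PD: pen down
    FD 15: (9.33,-7.84) -> (-3.66,-15.34) [heading=210, draw]
    -- iteration 3/4 --
    RT 180: heading 210 -> 30
    PD: pen down
    FD 15: (-3.66,-15.34) -> (9.33,-7.84) [heading=30, draw]
    -- iteration 4/4 --
    RT 180: heading 30 -> 210
    PD: pen down
    FD 15: (9.33,-7.84) -> (-3.66,-15.34) [heading=210, draw]
  ]
  -- iteration 3/4 --
  LT 150: heading 210 -> 0
  PU: pen up
  FD 10: (-3.66,-15.34) -> (6.34,-15.34) [heading=0, move]
  REPEAT 4 [
    -- iteration 1/4 --
    RT 180: heading 0 -> 180
    PD: pen down
    FD 15: (6.34,-15.34) -> (-8.66,-15.34) [heading=180, draw]
    -- iteration 2/4 --
    RT 180: heading 180 -> 0
    PD: pen down
    FD 15: (-8.66,-15.34) -> (6.34,-15.34) [heading=0, draw]
    -- iteration 3/4 --
    RT 180: heading 0 -> 180
    PD: pen down
    FD 15: (6.34,-15.34) -> (-8.66,-15.34) [heading=180, draw]
    -- iteration 4/4 --
    RT 180: heading 180 -> 0
    PD: pen down
    FD 15: (-8.66,-15.34) -> (6.34,-15.34) [heading=0, draw]
  ]
  -- iteration 4/4 --
  LT 150: heading 0 -> 150
  PU: pen up
  FD 10: (6.34,-15.34) -> (-2.321,-10.34) [heading=150, move]
  REPEAT 4 [
    -- iteration 1/4 --
    RT 180: heading 150 -> 330
    PD: pen down
    FD 15: (-2.321,-10.34) -> (10.67,-17.84) [heading=330, draw]
    -- iteration 2/4 --
    RT 180: heading 330 -> 150
    PD: pen down
    FD 15: (10.67,-17.84) -> (-2.321,-10.34) [heading=150, draw]
    -- iteration 3/4 --
    RT 180: heading 150 -> 330
    PD: pen down
    FD 15: (-2.321,-10.34) -> (10.67,-17.84) [heading=330, draw]
    -- iteration 4/4 --
    RT 180: heading 330 -> 150
    PD: pen down
    FD 15: (10.67,-17.84) -> (-2.321,-10.34) [heading=150, draw]
  ]
]
PU: pen up
FD 14: (-2.321,-10.34) -> (-14.445,-3.34) [heading=150, move]
Final: pos=(-14.445,-3.34), heading=150, 17 segment(s) drawn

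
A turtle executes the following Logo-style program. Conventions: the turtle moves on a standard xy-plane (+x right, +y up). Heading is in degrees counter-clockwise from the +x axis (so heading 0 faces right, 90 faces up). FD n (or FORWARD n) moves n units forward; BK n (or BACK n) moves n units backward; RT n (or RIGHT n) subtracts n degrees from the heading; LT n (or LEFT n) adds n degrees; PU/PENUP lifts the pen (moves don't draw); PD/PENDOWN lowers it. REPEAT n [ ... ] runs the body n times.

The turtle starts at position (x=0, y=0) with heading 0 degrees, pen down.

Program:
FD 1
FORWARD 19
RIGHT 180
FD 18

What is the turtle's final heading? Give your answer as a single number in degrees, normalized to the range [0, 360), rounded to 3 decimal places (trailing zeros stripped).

Executing turtle program step by step:
Start: pos=(0,0), heading=0, pen down
FD 1: (0,0) -> (1,0) [heading=0, draw]
FD 19: (1,0) -> (20,0) [heading=0, draw]
RT 180: heading 0 -> 180
FD 18: (20,0) -> (2,0) [heading=180, draw]
Final: pos=(2,0), heading=180, 3 segment(s) drawn

Answer: 180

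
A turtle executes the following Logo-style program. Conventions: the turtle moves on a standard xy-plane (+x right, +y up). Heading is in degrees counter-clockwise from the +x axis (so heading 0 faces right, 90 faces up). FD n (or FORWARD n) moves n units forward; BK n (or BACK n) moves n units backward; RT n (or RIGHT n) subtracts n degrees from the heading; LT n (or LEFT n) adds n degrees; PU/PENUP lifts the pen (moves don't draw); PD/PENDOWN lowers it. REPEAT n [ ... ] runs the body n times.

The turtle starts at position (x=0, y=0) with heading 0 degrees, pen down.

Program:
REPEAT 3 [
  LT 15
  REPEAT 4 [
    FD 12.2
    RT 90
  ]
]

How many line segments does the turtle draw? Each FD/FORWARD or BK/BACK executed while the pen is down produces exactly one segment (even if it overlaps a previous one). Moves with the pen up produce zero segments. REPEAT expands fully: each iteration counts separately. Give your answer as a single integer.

Answer: 12

Derivation:
Executing turtle program step by step:
Start: pos=(0,0), heading=0, pen down
REPEAT 3 [
  -- iteration 1/3 --
  LT 15: heading 0 -> 15
  REPEAT 4 [
    -- iteration 1/4 --
    FD 12.2: (0,0) -> (11.784,3.158) [heading=15, draw]
    RT 90: heading 15 -> 285
    -- iteration 2/4 --
    FD 12.2: (11.784,3.158) -> (14.942,-8.627) [heading=285, draw]
    RT 90: heading 285 -> 195
    -- iteration 3/4 --
    FD 12.2: (14.942,-8.627) -> (3.158,-11.784) [heading=195, draw]
    RT 90: heading 195 -> 105
    -- iteration 4/4 --
    FD 12.2: (3.158,-11.784) -> (0,0) [heading=105, draw]
    RT 90: heading 105 -> 15
  ]
  -- iteration 2/3 --
  LT 15: heading 15 -> 30
  REPEAT 4 [
    -- iteration 1/4 --
    FD 12.2: (0,0) -> (10.566,6.1) [heading=30, draw]
    RT 90: heading 30 -> 300
    -- iteration 2/4 --
    FD 12.2: (10.566,6.1) -> (16.666,-4.466) [heading=300, draw]
    RT 90: heading 300 -> 210
    -- iteration 3/4 --
    FD 12.2: (16.666,-4.466) -> (6.1,-10.566) [heading=210, draw]
    RT 90: heading 210 -> 120
    -- iteration 4/4 --
    FD 12.2: (6.1,-10.566) -> (0,0) [heading=120, draw]
    RT 90: heading 120 -> 30
  ]
  -- iteration 3/3 --
  LT 15: heading 30 -> 45
  REPEAT 4 [
    -- iteration 1/4 --
    FD 12.2: (0,0) -> (8.627,8.627) [heading=45, draw]
    RT 90: heading 45 -> 315
    -- iteration 2/4 --
    FD 12.2: (8.627,8.627) -> (17.253,0) [heading=315, draw]
    RT 90: heading 315 -> 225
    -- iteration 3/4 --
    FD 12.2: (17.253,0) -> (8.627,-8.627) [heading=225, draw]
    RT 90: heading 225 -> 135
    -- iteration 4/4 --
    FD 12.2: (8.627,-8.627) -> (0,0) [heading=135, draw]
    RT 90: heading 135 -> 45
  ]
]
Final: pos=(0,0), heading=45, 12 segment(s) drawn
Segments drawn: 12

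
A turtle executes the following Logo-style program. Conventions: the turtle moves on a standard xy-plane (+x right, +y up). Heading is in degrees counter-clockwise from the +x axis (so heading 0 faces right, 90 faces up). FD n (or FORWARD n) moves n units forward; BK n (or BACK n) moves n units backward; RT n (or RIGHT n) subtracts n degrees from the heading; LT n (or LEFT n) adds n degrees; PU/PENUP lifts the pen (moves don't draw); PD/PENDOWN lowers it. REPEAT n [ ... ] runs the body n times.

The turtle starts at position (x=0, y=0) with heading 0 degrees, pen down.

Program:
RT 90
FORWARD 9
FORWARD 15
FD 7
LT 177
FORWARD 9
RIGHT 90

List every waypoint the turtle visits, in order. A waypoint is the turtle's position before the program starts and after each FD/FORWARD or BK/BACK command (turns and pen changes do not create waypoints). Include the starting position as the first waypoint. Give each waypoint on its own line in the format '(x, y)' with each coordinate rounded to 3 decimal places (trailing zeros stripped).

Executing turtle program step by step:
Start: pos=(0,0), heading=0, pen down
RT 90: heading 0 -> 270
FD 9: (0,0) -> (0,-9) [heading=270, draw]
FD 15: (0,-9) -> (0,-24) [heading=270, draw]
FD 7: (0,-24) -> (0,-31) [heading=270, draw]
LT 177: heading 270 -> 87
FD 9: (0,-31) -> (0.471,-22.012) [heading=87, draw]
RT 90: heading 87 -> 357
Final: pos=(0.471,-22.012), heading=357, 4 segment(s) drawn
Waypoints (5 total):
(0, 0)
(0, -9)
(0, -24)
(0, -31)
(0.471, -22.012)

Answer: (0, 0)
(0, -9)
(0, -24)
(0, -31)
(0.471, -22.012)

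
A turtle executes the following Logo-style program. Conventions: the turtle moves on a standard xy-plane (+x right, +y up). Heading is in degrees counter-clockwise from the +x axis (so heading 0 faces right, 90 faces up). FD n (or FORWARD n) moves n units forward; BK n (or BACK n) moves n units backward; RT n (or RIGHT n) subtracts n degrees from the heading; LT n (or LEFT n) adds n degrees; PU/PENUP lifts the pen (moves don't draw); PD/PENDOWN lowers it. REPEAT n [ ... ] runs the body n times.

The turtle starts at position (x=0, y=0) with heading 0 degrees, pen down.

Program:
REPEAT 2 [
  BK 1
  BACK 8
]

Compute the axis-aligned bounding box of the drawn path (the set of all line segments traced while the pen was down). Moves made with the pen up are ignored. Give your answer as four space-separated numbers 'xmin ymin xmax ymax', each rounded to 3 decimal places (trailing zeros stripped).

Answer: -18 0 0 0

Derivation:
Executing turtle program step by step:
Start: pos=(0,0), heading=0, pen down
REPEAT 2 [
  -- iteration 1/2 --
  BK 1: (0,0) -> (-1,0) [heading=0, draw]
  BK 8: (-1,0) -> (-9,0) [heading=0, draw]
  -- iteration 2/2 --
  BK 1: (-9,0) -> (-10,0) [heading=0, draw]
  BK 8: (-10,0) -> (-18,0) [heading=0, draw]
]
Final: pos=(-18,0), heading=0, 4 segment(s) drawn

Segment endpoints: x in {-18, -10, -9, -1, 0}, y in {0}
xmin=-18, ymin=0, xmax=0, ymax=0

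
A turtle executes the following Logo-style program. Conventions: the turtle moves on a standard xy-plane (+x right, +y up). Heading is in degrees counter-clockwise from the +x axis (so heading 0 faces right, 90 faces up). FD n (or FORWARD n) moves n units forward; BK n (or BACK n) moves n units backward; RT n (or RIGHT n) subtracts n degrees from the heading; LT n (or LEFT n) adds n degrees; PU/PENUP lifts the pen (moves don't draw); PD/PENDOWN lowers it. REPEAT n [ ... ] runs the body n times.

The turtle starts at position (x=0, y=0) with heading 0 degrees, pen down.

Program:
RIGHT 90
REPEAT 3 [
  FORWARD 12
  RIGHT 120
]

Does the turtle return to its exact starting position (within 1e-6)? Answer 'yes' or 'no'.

Executing turtle program step by step:
Start: pos=(0,0), heading=0, pen down
RT 90: heading 0 -> 270
REPEAT 3 [
  -- iteration 1/3 --
  FD 12: (0,0) -> (0,-12) [heading=270, draw]
  RT 120: heading 270 -> 150
  -- iteration 2/3 --
  FD 12: (0,-12) -> (-10.392,-6) [heading=150, draw]
  RT 120: heading 150 -> 30
  -- iteration 3/3 --
  FD 12: (-10.392,-6) -> (0,0) [heading=30, draw]
  RT 120: heading 30 -> 270
]
Final: pos=(0,0), heading=270, 3 segment(s) drawn

Start position: (0, 0)
Final position: (0, 0)
Distance = 0; < 1e-6 -> CLOSED

Answer: yes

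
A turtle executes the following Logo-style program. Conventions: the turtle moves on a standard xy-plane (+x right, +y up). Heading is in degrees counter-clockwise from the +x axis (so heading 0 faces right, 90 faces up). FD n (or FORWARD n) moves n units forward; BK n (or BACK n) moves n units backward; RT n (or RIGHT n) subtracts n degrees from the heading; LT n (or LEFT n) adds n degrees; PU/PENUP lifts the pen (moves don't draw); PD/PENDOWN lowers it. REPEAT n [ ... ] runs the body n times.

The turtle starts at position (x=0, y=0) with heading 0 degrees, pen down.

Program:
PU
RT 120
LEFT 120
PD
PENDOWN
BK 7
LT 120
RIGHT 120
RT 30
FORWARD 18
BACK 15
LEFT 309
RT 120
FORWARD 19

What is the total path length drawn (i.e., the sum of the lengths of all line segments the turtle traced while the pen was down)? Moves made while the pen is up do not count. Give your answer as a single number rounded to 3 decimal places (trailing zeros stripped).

Answer: 59

Derivation:
Executing turtle program step by step:
Start: pos=(0,0), heading=0, pen down
PU: pen up
RT 120: heading 0 -> 240
LT 120: heading 240 -> 0
PD: pen down
PD: pen down
BK 7: (0,0) -> (-7,0) [heading=0, draw]
LT 120: heading 0 -> 120
RT 120: heading 120 -> 0
RT 30: heading 0 -> 330
FD 18: (-7,0) -> (8.588,-9) [heading=330, draw]
BK 15: (8.588,-9) -> (-4.402,-1.5) [heading=330, draw]
LT 309: heading 330 -> 279
RT 120: heading 279 -> 159
FD 19: (-4.402,-1.5) -> (-22.14,5.309) [heading=159, draw]
Final: pos=(-22.14,5.309), heading=159, 4 segment(s) drawn

Segment lengths:
  seg 1: (0,0) -> (-7,0), length = 7
  seg 2: (-7,0) -> (8.588,-9), length = 18
  seg 3: (8.588,-9) -> (-4.402,-1.5), length = 15
  seg 4: (-4.402,-1.5) -> (-22.14,5.309), length = 19
Total = 59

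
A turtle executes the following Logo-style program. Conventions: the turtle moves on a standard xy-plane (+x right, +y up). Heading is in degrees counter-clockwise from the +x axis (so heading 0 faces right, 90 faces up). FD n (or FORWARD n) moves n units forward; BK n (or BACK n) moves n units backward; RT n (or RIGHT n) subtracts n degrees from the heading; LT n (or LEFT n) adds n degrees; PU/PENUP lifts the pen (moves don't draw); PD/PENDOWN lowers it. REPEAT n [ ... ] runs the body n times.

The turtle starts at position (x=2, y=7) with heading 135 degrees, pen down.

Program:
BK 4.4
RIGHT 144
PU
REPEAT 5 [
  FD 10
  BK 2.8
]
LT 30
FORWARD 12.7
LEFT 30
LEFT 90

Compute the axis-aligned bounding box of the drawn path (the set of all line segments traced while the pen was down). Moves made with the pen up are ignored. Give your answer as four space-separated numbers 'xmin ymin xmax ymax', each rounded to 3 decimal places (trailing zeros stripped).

Answer: 2 3.889 5.111 7

Derivation:
Executing turtle program step by step:
Start: pos=(2,7), heading=135, pen down
BK 4.4: (2,7) -> (5.111,3.889) [heading=135, draw]
RT 144: heading 135 -> 351
PU: pen up
REPEAT 5 [
  -- iteration 1/5 --
  FD 10: (5.111,3.889) -> (14.988,2.324) [heading=351, move]
  BK 2.8: (14.988,2.324) -> (12.223,2.762) [heading=351, move]
  -- iteration 2/5 --
  FD 10: (12.223,2.762) -> (22.1,1.198) [heading=351, move]
  BK 2.8: (22.1,1.198) -> (19.334,1.636) [heading=351, move]
  -- iteration 3/5 --
  FD 10: (19.334,1.636) -> (29.211,0.072) [heading=351, move]
  BK 2.8: (29.211,0.072) -> (26.445,0.51) [heading=351, move]
  -- iteration 4/5 --
  FD 10: (26.445,0.51) -> (36.322,-1.055) [heading=351, move]
  BK 2.8: (36.322,-1.055) -> (33.557,-0.617) [heading=351, move]
  -- iteration 5/5 --
  FD 10: (33.557,-0.617) -> (43.434,-2.181) [heading=351, move]
  BK 2.8: (43.434,-2.181) -> (40.668,-1.743) [heading=351, move]
]
LT 30: heading 351 -> 21
FD 12.7: (40.668,-1.743) -> (52.525,2.808) [heading=21, move]
LT 30: heading 21 -> 51
LT 90: heading 51 -> 141
Final: pos=(52.525,2.808), heading=141, 1 segment(s) drawn

Segment endpoints: x in {2, 5.111}, y in {3.889, 7}
xmin=2, ymin=3.889, xmax=5.111, ymax=7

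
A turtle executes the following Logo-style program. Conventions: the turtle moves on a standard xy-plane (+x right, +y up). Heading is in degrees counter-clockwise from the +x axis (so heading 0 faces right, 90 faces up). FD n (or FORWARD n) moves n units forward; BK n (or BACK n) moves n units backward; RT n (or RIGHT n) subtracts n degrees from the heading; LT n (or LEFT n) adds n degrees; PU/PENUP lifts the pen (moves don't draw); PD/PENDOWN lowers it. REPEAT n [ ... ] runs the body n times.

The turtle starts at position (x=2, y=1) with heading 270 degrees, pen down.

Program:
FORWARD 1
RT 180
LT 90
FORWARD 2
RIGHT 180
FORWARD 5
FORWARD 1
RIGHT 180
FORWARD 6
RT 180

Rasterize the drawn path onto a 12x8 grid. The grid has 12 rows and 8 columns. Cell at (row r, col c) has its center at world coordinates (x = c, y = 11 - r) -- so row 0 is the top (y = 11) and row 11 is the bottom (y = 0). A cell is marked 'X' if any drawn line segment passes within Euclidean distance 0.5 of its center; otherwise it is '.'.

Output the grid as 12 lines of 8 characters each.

Segment 0: (2,1) -> (2,0)
Segment 1: (2,0) -> (-0,0)
Segment 2: (-0,0) -> (5,0)
Segment 3: (5,0) -> (6,0)
Segment 4: (6,0) -> (0,-0)

Answer: ........
........
........
........
........
........
........
........
........
........
..X.....
XXXXXXX.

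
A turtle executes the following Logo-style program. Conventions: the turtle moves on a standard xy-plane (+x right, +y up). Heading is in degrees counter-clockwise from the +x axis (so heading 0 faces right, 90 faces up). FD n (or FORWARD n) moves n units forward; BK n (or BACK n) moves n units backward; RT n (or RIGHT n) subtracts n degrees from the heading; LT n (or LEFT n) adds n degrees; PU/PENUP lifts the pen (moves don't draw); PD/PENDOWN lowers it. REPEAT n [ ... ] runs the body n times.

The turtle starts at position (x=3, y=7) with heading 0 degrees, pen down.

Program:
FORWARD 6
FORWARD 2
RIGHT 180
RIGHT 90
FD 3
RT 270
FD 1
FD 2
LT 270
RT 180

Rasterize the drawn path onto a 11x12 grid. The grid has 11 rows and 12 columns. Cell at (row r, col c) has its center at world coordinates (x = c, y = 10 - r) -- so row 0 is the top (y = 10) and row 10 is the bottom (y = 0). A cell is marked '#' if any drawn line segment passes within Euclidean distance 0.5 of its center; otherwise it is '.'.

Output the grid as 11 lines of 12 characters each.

Answer: ........####
...........#
...........#
...#########
............
............
............
............
............
............
............

Derivation:
Segment 0: (3,7) -> (9,7)
Segment 1: (9,7) -> (11,7)
Segment 2: (11,7) -> (11,10)
Segment 3: (11,10) -> (10,10)
Segment 4: (10,10) -> (8,10)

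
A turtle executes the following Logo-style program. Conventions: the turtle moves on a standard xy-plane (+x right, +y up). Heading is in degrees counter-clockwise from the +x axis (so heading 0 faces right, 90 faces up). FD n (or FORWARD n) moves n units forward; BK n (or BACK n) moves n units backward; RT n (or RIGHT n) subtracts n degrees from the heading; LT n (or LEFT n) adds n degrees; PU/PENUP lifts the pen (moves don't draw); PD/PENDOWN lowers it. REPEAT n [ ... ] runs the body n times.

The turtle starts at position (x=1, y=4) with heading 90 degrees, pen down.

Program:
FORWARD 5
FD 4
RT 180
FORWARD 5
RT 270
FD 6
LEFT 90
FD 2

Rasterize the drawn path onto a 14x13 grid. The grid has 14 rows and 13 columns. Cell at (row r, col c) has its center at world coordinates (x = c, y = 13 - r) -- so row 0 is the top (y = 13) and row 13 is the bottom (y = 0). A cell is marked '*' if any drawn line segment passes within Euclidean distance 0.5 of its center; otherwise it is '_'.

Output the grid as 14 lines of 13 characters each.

Answer: _*___________
_*___________
_*___________
_*_____*_____
_*_____*_____
_*******_____
_*___________
_*___________
_*___________
_*___________
_____________
_____________
_____________
_____________

Derivation:
Segment 0: (1,4) -> (1,9)
Segment 1: (1,9) -> (1,13)
Segment 2: (1,13) -> (1,8)
Segment 3: (1,8) -> (7,8)
Segment 4: (7,8) -> (7,10)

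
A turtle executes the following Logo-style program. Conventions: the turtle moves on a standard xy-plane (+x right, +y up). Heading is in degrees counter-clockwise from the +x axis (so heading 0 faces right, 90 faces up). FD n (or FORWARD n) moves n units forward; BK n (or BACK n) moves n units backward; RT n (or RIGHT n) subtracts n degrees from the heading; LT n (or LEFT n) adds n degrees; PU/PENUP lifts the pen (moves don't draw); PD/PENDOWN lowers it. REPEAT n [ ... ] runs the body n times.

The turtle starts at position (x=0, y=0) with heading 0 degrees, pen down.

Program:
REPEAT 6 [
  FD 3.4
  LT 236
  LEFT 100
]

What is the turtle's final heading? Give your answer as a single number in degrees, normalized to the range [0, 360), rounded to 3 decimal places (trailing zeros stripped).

Answer: 216

Derivation:
Executing turtle program step by step:
Start: pos=(0,0), heading=0, pen down
REPEAT 6 [
  -- iteration 1/6 --
  FD 3.4: (0,0) -> (3.4,0) [heading=0, draw]
  LT 236: heading 0 -> 236
  LT 100: heading 236 -> 336
  -- iteration 2/6 --
  FD 3.4: (3.4,0) -> (6.506,-1.383) [heading=336, draw]
  LT 236: heading 336 -> 212
  LT 100: heading 212 -> 312
  -- iteration 3/6 --
  FD 3.4: (6.506,-1.383) -> (8.781,-3.91) [heading=312, draw]
  LT 236: heading 312 -> 188
  LT 100: heading 188 -> 288
  -- iteration 4/6 --
  FD 3.4: (8.781,-3.91) -> (9.832,-7.143) [heading=288, draw]
  LT 236: heading 288 -> 164
  LT 100: heading 164 -> 264
  -- iteration 5/6 --
  FD 3.4: (9.832,-7.143) -> (9.476,-10.525) [heading=264, draw]
  LT 236: heading 264 -> 140
  LT 100: heading 140 -> 240
  -- iteration 6/6 --
  FD 3.4: (9.476,-10.525) -> (7.776,-13.469) [heading=240, draw]
  LT 236: heading 240 -> 116
  LT 100: heading 116 -> 216
]
Final: pos=(7.776,-13.469), heading=216, 6 segment(s) drawn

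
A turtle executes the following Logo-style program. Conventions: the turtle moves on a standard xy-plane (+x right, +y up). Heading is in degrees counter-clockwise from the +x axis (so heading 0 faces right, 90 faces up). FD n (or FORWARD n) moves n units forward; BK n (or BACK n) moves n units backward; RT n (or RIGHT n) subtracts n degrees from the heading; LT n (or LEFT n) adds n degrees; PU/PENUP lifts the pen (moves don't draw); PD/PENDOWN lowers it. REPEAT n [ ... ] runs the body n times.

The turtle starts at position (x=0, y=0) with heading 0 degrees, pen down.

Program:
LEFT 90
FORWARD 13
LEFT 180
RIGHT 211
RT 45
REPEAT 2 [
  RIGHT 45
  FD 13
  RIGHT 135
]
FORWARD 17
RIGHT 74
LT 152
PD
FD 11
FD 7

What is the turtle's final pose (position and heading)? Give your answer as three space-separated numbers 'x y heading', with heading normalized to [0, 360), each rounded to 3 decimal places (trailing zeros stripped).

Answer: 15.867 35.102 92

Derivation:
Executing turtle program step by step:
Start: pos=(0,0), heading=0, pen down
LT 90: heading 0 -> 90
FD 13: (0,0) -> (0,13) [heading=90, draw]
LT 180: heading 90 -> 270
RT 211: heading 270 -> 59
RT 45: heading 59 -> 14
REPEAT 2 [
  -- iteration 1/2 --
  RT 45: heading 14 -> 329
  FD 13: (0,13) -> (11.143,6.305) [heading=329, draw]
  RT 135: heading 329 -> 194
  -- iteration 2/2 --
  RT 45: heading 194 -> 149
  FD 13: (11.143,6.305) -> (0,13) [heading=149, draw]
  RT 135: heading 149 -> 14
]
FD 17: (0,13) -> (16.495,17.113) [heading=14, draw]
RT 74: heading 14 -> 300
LT 152: heading 300 -> 92
PD: pen down
FD 11: (16.495,17.113) -> (16.111,28.106) [heading=92, draw]
FD 7: (16.111,28.106) -> (15.867,35.102) [heading=92, draw]
Final: pos=(15.867,35.102), heading=92, 6 segment(s) drawn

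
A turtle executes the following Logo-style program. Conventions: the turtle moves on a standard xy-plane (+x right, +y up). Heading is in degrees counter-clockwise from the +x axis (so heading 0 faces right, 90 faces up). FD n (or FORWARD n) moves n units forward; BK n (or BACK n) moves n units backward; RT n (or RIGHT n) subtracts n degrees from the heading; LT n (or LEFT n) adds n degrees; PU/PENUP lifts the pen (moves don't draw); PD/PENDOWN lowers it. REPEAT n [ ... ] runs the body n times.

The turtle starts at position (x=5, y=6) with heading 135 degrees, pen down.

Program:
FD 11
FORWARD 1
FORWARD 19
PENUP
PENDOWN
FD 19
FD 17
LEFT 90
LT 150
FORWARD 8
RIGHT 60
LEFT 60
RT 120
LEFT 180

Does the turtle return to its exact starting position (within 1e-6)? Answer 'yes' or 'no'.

Answer: no

Derivation:
Executing turtle program step by step:
Start: pos=(5,6), heading=135, pen down
FD 11: (5,6) -> (-2.778,13.778) [heading=135, draw]
FD 1: (-2.778,13.778) -> (-3.485,14.485) [heading=135, draw]
FD 19: (-3.485,14.485) -> (-16.92,27.92) [heading=135, draw]
PU: pen up
PD: pen down
FD 19: (-16.92,27.92) -> (-30.355,41.355) [heading=135, draw]
FD 17: (-30.355,41.355) -> (-42.376,53.376) [heading=135, draw]
LT 90: heading 135 -> 225
LT 150: heading 225 -> 15
FD 8: (-42.376,53.376) -> (-34.649,55.447) [heading=15, draw]
RT 60: heading 15 -> 315
LT 60: heading 315 -> 15
RT 120: heading 15 -> 255
LT 180: heading 255 -> 75
Final: pos=(-34.649,55.447), heading=75, 6 segment(s) drawn

Start position: (5, 6)
Final position: (-34.649, 55.447)
Distance = 63.38; >= 1e-6 -> NOT closed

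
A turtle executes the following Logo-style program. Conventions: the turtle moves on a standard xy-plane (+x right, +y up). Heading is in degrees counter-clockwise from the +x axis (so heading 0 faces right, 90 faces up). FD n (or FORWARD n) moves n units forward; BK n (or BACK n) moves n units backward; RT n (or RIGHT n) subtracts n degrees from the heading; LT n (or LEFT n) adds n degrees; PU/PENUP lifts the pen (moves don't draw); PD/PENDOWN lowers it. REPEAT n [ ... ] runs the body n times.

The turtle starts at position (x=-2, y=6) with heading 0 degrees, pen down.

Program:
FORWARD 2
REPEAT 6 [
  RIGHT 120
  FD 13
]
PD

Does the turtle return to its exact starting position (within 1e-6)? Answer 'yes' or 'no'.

Answer: no

Derivation:
Executing turtle program step by step:
Start: pos=(-2,6), heading=0, pen down
FD 2: (-2,6) -> (0,6) [heading=0, draw]
REPEAT 6 [
  -- iteration 1/6 --
  RT 120: heading 0 -> 240
  FD 13: (0,6) -> (-6.5,-5.258) [heading=240, draw]
  -- iteration 2/6 --
  RT 120: heading 240 -> 120
  FD 13: (-6.5,-5.258) -> (-13,6) [heading=120, draw]
  -- iteration 3/6 --
  RT 120: heading 120 -> 0
  FD 13: (-13,6) -> (0,6) [heading=0, draw]
  -- iteration 4/6 --
  RT 120: heading 0 -> 240
  FD 13: (0,6) -> (-6.5,-5.258) [heading=240, draw]
  -- iteration 5/6 --
  RT 120: heading 240 -> 120
  FD 13: (-6.5,-5.258) -> (-13,6) [heading=120, draw]
  -- iteration 6/6 --
  RT 120: heading 120 -> 0
  FD 13: (-13,6) -> (0,6) [heading=0, draw]
]
PD: pen down
Final: pos=(0,6), heading=0, 7 segment(s) drawn

Start position: (-2, 6)
Final position: (0, 6)
Distance = 2; >= 1e-6 -> NOT closed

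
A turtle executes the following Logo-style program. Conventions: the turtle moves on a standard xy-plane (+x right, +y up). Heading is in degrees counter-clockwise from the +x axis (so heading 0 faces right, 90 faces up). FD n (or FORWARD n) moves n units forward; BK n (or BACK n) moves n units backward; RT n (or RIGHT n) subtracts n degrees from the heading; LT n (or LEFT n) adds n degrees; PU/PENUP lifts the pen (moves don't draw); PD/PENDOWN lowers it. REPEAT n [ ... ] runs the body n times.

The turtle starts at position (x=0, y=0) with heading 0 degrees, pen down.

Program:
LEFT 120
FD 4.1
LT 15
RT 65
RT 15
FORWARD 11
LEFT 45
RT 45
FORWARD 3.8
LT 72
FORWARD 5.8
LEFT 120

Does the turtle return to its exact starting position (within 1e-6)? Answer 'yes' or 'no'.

Executing turtle program step by step:
Start: pos=(0,0), heading=0, pen down
LT 120: heading 0 -> 120
FD 4.1: (0,0) -> (-2.05,3.551) [heading=120, draw]
LT 15: heading 120 -> 135
RT 65: heading 135 -> 70
RT 15: heading 70 -> 55
FD 11: (-2.05,3.551) -> (4.259,12.561) [heading=55, draw]
LT 45: heading 55 -> 100
RT 45: heading 100 -> 55
FD 3.8: (4.259,12.561) -> (6.439,15.674) [heading=55, draw]
LT 72: heading 55 -> 127
FD 5.8: (6.439,15.674) -> (2.948,20.306) [heading=127, draw]
LT 120: heading 127 -> 247
Final: pos=(2.948,20.306), heading=247, 4 segment(s) drawn

Start position: (0, 0)
Final position: (2.948, 20.306)
Distance = 20.519; >= 1e-6 -> NOT closed

Answer: no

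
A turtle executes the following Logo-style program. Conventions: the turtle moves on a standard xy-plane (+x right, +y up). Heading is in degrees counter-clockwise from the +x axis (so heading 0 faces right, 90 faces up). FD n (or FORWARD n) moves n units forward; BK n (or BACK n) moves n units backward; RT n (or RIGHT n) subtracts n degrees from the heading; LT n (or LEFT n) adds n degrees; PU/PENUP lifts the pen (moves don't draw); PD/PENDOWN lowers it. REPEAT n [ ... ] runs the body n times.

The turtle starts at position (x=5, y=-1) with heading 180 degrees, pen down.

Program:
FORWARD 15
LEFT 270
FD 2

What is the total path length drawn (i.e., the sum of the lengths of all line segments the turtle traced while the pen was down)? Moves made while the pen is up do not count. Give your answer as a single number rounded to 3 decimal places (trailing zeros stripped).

Answer: 17

Derivation:
Executing turtle program step by step:
Start: pos=(5,-1), heading=180, pen down
FD 15: (5,-1) -> (-10,-1) [heading=180, draw]
LT 270: heading 180 -> 90
FD 2: (-10,-1) -> (-10,1) [heading=90, draw]
Final: pos=(-10,1), heading=90, 2 segment(s) drawn

Segment lengths:
  seg 1: (5,-1) -> (-10,-1), length = 15
  seg 2: (-10,-1) -> (-10,1), length = 2
Total = 17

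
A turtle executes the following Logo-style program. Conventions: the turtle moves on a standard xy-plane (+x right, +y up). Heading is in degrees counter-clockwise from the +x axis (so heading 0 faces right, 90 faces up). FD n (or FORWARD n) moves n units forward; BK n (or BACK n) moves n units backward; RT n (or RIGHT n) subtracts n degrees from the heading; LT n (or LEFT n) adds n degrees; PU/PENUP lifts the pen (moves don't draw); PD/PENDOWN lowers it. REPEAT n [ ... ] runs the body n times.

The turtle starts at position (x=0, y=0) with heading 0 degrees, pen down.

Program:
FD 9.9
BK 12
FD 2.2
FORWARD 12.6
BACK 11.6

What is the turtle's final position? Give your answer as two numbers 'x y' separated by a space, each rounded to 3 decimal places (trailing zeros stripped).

Answer: 1.1 0

Derivation:
Executing turtle program step by step:
Start: pos=(0,0), heading=0, pen down
FD 9.9: (0,0) -> (9.9,0) [heading=0, draw]
BK 12: (9.9,0) -> (-2.1,0) [heading=0, draw]
FD 2.2: (-2.1,0) -> (0.1,0) [heading=0, draw]
FD 12.6: (0.1,0) -> (12.7,0) [heading=0, draw]
BK 11.6: (12.7,0) -> (1.1,0) [heading=0, draw]
Final: pos=(1.1,0), heading=0, 5 segment(s) drawn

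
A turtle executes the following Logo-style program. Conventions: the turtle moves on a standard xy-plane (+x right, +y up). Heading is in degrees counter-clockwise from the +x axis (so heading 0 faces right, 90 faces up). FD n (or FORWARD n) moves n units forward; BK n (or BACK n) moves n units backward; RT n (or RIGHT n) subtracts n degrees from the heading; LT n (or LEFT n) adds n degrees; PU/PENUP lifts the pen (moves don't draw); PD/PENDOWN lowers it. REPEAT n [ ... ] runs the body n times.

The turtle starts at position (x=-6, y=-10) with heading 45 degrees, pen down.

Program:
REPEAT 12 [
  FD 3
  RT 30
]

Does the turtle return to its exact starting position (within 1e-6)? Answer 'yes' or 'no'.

Answer: yes

Derivation:
Executing turtle program step by step:
Start: pos=(-6,-10), heading=45, pen down
REPEAT 12 [
  -- iteration 1/12 --
  FD 3: (-6,-10) -> (-3.879,-7.879) [heading=45, draw]
  RT 30: heading 45 -> 15
  -- iteration 2/12 --
  FD 3: (-3.879,-7.879) -> (-0.981,-7.102) [heading=15, draw]
  RT 30: heading 15 -> 345
  -- iteration 3/12 --
  FD 3: (-0.981,-7.102) -> (1.917,-7.879) [heading=345, draw]
  RT 30: heading 345 -> 315
  -- iteration 4/12 --
  FD 3: (1.917,-7.879) -> (4.038,-10) [heading=315, draw]
  RT 30: heading 315 -> 285
  -- iteration 5/12 --
  FD 3: (4.038,-10) -> (4.815,-12.898) [heading=285, draw]
  RT 30: heading 285 -> 255
  -- iteration 6/12 --
  FD 3: (4.815,-12.898) -> (4.038,-15.796) [heading=255, draw]
  RT 30: heading 255 -> 225
  -- iteration 7/12 --
  FD 3: (4.038,-15.796) -> (1.917,-17.917) [heading=225, draw]
  RT 30: heading 225 -> 195
  -- iteration 8/12 --
  FD 3: (1.917,-17.917) -> (-0.981,-18.693) [heading=195, draw]
  RT 30: heading 195 -> 165
  -- iteration 9/12 --
  FD 3: (-0.981,-18.693) -> (-3.879,-17.917) [heading=165, draw]
  RT 30: heading 165 -> 135
  -- iteration 10/12 --
  FD 3: (-3.879,-17.917) -> (-6,-15.796) [heading=135, draw]
  RT 30: heading 135 -> 105
  -- iteration 11/12 --
  FD 3: (-6,-15.796) -> (-6.776,-12.898) [heading=105, draw]
  RT 30: heading 105 -> 75
  -- iteration 12/12 --
  FD 3: (-6.776,-12.898) -> (-6,-10) [heading=75, draw]
  RT 30: heading 75 -> 45
]
Final: pos=(-6,-10), heading=45, 12 segment(s) drawn

Start position: (-6, -10)
Final position: (-6, -10)
Distance = 0; < 1e-6 -> CLOSED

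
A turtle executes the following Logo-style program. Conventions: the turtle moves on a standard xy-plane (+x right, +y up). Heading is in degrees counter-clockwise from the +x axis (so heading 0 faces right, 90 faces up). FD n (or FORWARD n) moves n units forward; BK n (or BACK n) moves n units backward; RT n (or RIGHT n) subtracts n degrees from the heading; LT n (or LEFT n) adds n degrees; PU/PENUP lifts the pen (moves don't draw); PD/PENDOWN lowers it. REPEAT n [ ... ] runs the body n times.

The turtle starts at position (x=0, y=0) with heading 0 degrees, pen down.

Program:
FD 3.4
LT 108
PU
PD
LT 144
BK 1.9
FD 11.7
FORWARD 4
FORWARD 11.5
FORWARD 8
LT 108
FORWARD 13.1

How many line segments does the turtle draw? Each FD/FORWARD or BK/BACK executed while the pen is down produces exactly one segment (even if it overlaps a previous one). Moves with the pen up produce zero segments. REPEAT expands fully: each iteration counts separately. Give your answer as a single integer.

Executing turtle program step by step:
Start: pos=(0,0), heading=0, pen down
FD 3.4: (0,0) -> (3.4,0) [heading=0, draw]
LT 108: heading 0 -> 108
PU: pen up
PD: pen down
LT 144: heading 108 -> 252
BK 1.9: (3.4,0) -> (3.987,1.807) [heading=252, draw]
FD 11.7: (3.987,1.807) -> (0.372,-9.32) [heading=252, draw]
FD 4: (0.372,-9.32) -> (-0.864,-13.125) [heading=252, draw]
FD 11.5: (-0.864,-13.125) -> (-4.418,-24.062) [heading=252, draw]
FD 8: (-4.418,-24.062) -> (-6.89,-31.67) [heading=252, draw]
LT 108: heading 252 -> 0
FD 13.1: (-6.89,-31.67) -> (6.21,-31.67) [heading=0, draw]
Final: pos=(6.21,-31.67), heading=0, 7 segment(s) drawn
Segments drawn: 7

Answer: 7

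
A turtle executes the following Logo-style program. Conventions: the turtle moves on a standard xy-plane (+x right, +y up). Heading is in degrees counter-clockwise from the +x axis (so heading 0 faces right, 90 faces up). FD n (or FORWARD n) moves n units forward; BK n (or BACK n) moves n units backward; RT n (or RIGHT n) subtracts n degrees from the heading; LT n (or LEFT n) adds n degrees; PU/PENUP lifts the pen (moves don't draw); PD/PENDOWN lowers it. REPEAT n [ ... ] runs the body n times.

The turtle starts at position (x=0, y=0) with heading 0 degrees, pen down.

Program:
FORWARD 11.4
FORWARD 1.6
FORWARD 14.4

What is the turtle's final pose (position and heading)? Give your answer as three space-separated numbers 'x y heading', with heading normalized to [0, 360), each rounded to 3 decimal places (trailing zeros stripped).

Executing turtle program step by step:
Start: pos=(0,0), heading=0, pen down
FD 11.4: (0,0) -> (11.4,0) [heading=0, draw]
FD 1.6: (11.4,0) -> (13,0) [heading=0, draw]
FD 14.4: (13,0) -> (27.4,0) [heading=0, draw]
Final: pos=(27.4,0), heading=0, 3 segment(s) drawn

Answer: 27.4 0 0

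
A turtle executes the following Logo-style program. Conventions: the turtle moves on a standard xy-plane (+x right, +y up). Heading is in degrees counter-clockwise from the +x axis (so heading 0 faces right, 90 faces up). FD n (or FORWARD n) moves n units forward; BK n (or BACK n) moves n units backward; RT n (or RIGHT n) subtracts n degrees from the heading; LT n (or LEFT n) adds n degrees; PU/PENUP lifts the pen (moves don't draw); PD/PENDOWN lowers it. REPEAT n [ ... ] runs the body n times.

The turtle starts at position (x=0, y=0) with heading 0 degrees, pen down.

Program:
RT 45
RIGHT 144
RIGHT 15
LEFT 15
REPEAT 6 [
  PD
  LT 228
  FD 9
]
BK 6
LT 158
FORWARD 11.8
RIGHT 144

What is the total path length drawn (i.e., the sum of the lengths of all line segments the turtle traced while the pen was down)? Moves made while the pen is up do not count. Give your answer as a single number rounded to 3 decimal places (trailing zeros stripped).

Executing turtle program step by step:
Start: pos=(0,0), heading=0, pen down
RT 45: heading 0 -> 315
RT 144: heading 315 -> 171
RT 15: heading 171 -> 156
LT 15: heading 156 -> 171
REPEAT 6 [
  -- iteration 1/6 --
  PD: pen down
  LT 228: heading 171 -> 39
  FD 9: (0,0) -> (6.994,5.664) [heading=39, draw]
  -- iteration 2/6 --
  PD: pen down
  LT 228: heading 39 -> 267
  FD 9: (6.994,5.664) -> (6.523,-3.324) [heading=267, draw]
  -- iteration 3/6 --
  PD: pen down
  LT 228: heading 267 -> 135
  FD 9: (6.523,-3.324) -> (0.159,3.04) [heading=135, draw]
  -- iteration 4/6 --
  PD: pen down
  LT 228: heading 135 -> 3
  FD 9: (0.159,3.04) -> (9.147,3.511) [heading=3, draw]
  -- iteration 5/6 --
  PD: pen down
  LT 228: heading 3 -> 231
  FD 9: (9.147,3.511) -> (3.483,-3.483) [heading=231, draw]
  -- iteration 6/6 --
  PD: pen down
  LT 228: heading 231 -> 99
  FD 9: (3.483,-3.483) -> (2.075,5.406) [heading=99, draw]
]
BK 6: (2.075,5.406) -> (3.014,-0.52) [heading=99, draw]
LT 158: heading 99 -> 257
FD 11.8: (3.014,-0.52) -> (0.359,-12.018) [heading=257, draw]
RT 144: heading 257 -> 113
Final: pos=(0.359,-12.018), heading=113, 8 segment(s) drawn

Segment lengths:
  seg 1: (0,0) -> (6.994,5.664), length = 9
  seg 2: (6.994,5.664) -> (6.523,-3.324), length = 9
  seg 3: (6.523,-3.324) -> (0.159,3.04), length = 9
  seg 4: (0.159,3.04) -> (9.147,3.511), length = 9
  seg 5: (9.147,3.511) -> (3.483,-3.483), length = 9
  seg 6: (3.483,-3.483) -> (2.075,5.406), length = 9
  seg 7: (2.075,5.406) -> (3.014,-0.52), length = 6
  seg 8: (3.014,-0.52) -> (0.359,-12.018), length = 11.8
Total = 71.8

Answer: 71.8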